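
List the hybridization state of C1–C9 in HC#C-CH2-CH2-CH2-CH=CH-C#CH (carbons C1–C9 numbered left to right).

C1 sp, C2 sp, C3 sp3, C4 sp3, C5 sp3, C6 sp2, C7 sp2, C8 sp, C9 sp

C1 has 2 σ bonds, plus two π bonds: steric number 2 → sp.
C2 carries 2 σ bonds, plus two π bonds, giving a steric number of 2, so it is sp.
C3 is sp3: 4 σ bonds, 4 electron-density regions.
C4 has 4 σ bonds: steric number 4 → sp3.
C5: 4 σ bonds; 4 regions of electron density → sp3.
C6: 3 σ bonds, plus one π bond — 3 electron domains, sp2.
C7 is sp2: 3 σ bonds, plus one π bond, 3 electron-density regions.
C8 — 2 σ bonds, plus two π bonds. Steric number 2, so sp.
C9 (2 σ bonds, plus two π bonds) has steric number 2: sp.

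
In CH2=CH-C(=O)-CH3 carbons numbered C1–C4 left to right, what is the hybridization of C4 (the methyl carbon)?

C4 (the methyl carbon) carries 4 σ bonds, giving a steric number of 4, so it is sp3.

sp3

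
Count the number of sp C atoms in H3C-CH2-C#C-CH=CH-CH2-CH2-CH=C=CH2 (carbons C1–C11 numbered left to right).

3

C1: sp3
C2: sp3
C3: sp ✓
C4: sp ✓
C5: sp2
C6: sp2
C7: sp3
C8: sp3
C9: sp2
C10: sp ✓
C11: sp2
C3, C4, C10 → 3 sp carbons.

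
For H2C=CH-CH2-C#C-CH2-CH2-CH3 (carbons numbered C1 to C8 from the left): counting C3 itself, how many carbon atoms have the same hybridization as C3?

C3 is sp3 (only σ bonds).
C1: sp2
C2: sp2
C3: sp3 ✓
C4: sp
C5: sp
C6: sp3 ✓
C7: sp3 ✓
C8: sp3 ✓
4 carbons are sp3.

4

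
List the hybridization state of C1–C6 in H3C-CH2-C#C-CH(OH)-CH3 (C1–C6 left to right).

C1 (4 σ bonds) has steric number 4: sp3.
C2 — 4 σ bonds. Steric number 4, so sp3.
C3 carries 2 σ bonds, plus two π bonds, giving a steric number of 2, so it is sp.
C4 carries 2 σ bonds, plus two π bonds, giving a steric number of 2, so it is sp.
C5 has 4 σ bonds: steric number 4 → sp3.
C6: 4 σ bonds — 4 electron domains, sp3.

C1 sp3, C2 sp3, C3 sp, C4 sp, C5 sp3, C6 sp3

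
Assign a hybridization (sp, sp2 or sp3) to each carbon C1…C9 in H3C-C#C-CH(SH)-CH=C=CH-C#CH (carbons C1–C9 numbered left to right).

C1 carries 4 σ bonds, giving a steric number of 4, so it is sp3.
C2 (2 σ bonds, plus two π bonds) has steric number 2: sp.
C3: 2 σ bonds, plus two π bonds; 2 regions of electron density → sp.
C4 carries 4 σ bonds, giving a steric number of 4, so it is sp3.
C5 has 3 σ bonds, plus one π bond: steric number 3 → sp2.
C6 (2 σ bonds, plus two π bonds) has steric number 2: sp.
C7 carries 3 σ bonds, plus one π bond, giving a steric number of 3, so it is sp2.
C8 is sp: 2 σ bonds, plus two π bonds, 2 electron-density regions.
C9 carries 2 σ bonds, plus two π bonds, giving a steric number of 2, so it is sp.

C1 sp3, C2 sp, C3 sp, C4 sp3, C5 sp2, C6 sp, C7 sp2, C8 sp, C9 sp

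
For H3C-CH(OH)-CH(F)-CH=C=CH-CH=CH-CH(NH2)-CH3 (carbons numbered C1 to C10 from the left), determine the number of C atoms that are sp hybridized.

1

C1: sp3
C2: sp3
C3: sp3
C4: sp2
C5: sp ✓
C6: sp2
C7: sp2
C8: sp2
C9: sp3
C10: sp3
C5 → 1 sp carbon.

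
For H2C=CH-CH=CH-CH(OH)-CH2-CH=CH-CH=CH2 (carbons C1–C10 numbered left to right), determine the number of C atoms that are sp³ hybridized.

2

C1: sp2
C2: sp2
C3: sp2
C4: sp2
C5: sp3 ✓
C6: sp3 ✓
C7: sp2
C8: sp2
C9: sp2
C10: sp2
C5, C6 → 2 sp3 carbons.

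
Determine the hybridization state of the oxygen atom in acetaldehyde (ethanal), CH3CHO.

The oxygen atom (1 σ bond and 2 lone pairs, plus one π bond) has steric number 3: sp2.

sp²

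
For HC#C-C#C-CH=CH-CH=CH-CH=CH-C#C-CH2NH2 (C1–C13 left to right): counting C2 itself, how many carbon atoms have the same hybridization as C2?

6

C2 is sp (two π bonds).
C1: sp ✓
C2: sp ✓
C3: sp ✓
C4: sp ✓
C5: sp2
C6: sp2
C7: sp2
C8: sp2
C9: sp2
C10: sp2
C11: sp ✓
C12: sp ✓
C13: sp3
6 carbons are sp.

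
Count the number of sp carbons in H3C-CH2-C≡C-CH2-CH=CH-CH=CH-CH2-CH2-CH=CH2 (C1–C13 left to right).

2

C1: sp3
C2: sp3
C3: sp ✓
C4: sp ✓
C5: sp3
C6: sp2
C7: sp2
C8: sp2
C9: sp2
C10: sp3
C11: sp3
C12: sp2
C13: sp2
C3, C4 → 2 sp carbons.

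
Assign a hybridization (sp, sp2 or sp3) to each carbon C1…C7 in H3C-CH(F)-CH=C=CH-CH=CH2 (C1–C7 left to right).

C1 sp3, C2 sp3, C3 sp2, C4 sp, C5 sp2, C6 sp2, C7 sp2

C1 — 4 σ bonds. Steric number 4, so sp3.
C2 carries 4 σ bonds, giving a steric number of 4, so it is sp3.
C3: 3 σ bonds, plus one π bond — 3 electron domains, sp2.
C4: 2 σ bonds, plus two π bonds; 2 regions of electron density → sp.
C5 is sp2: 3 σ bonds, plus one π bond, 3 electron-density regions.
C6 has 3 σ bonds, plus one π bond: steric number 3 → sp2.
C7 carries 3 σ bonds, plus one π bond, giving a steric number of 3, so it is sp2.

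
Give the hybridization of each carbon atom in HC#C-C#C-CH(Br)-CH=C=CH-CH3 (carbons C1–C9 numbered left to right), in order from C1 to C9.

C1 sp, C2 sp, C3 sp, C4 sp, C5 sp3, C6 sp2, C7 sp, C8 sp2, C9 sp3

C1 has 2 σ bonds, plus two π bonds: steric number 2 → sp.
C2 is sp: 2 σ bonds, plus two π bonds, 2 electron-density regions.
C3 — 2 σ bonds, plus two π bonds. Steric number 2, so sp.
C4 carries 2 σ bonds, plus two π bonds, giving a steric number of 2, so it is sp.
C5 carries 4 σ bonds, giving a steric number of 4, so it is sp3.
C6: 3 σ bonds, plus one π bond — 3 electron domains, sp2.
C7 — 2 σ bonds, plus two π bonds. Steric number 2, so sp.
C8 — 3 σ bonds, plus one π bond. Steric number 3, so sp2.
C9 has 4 σ bonds: steric number 4 → sp3.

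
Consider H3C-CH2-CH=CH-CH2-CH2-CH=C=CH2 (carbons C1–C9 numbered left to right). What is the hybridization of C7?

sp^2

C7 — 3 σ bonds, plus one π bond. Steric number 3, so sp2.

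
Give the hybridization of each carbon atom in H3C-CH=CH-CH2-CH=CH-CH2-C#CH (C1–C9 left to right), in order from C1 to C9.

C1: 4 σ bonds; 4 regions of electron density → sp3.
C2 — 3 σ bonds, plus one π bond. Steric number 3, so sp2.
C3 has 3 σ bonds, plus one π bond: steric number 3 → sp2.
C4: 4 σ bonds — 4 electron domains, sp3.
C5 has 3 σ bonds, plus one π bond: steric number 3 → sp2.
C6 — 3 σ bonds, plus one π bond. Steric number 3, so sp2.
C7 carries 4 σ bonds, giving a steric number of 4, so it is sp3.
C8 (2 σ bonds, plus two π bonds) has steric number 2: sp.
C9: 2 σ bonds, plus two π bonds; 2 regions of electron density → sp.

C1 sp3, C2 sp2, C3 sp2, C4 sp3, C5 sp2, C6 sp2, C7 sp3, C8 sp, C9 sp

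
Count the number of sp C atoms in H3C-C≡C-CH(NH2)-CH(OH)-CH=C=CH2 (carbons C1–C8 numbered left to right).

3

C1: sp3
C2: sp ✓
C3: sp ✓
C4: sp3
C5: sp3
C6: sp2
C7: sp ✓
C8: sp2
C2, C3, C7 → 3 sp carbons.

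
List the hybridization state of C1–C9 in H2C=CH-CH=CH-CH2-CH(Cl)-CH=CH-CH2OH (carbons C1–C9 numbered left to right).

C1 sp2, C2 sp2, C3 sp2, C4 sp2, C5 sp3, C6 sp3, C7 sp2, C8 sp2, C9 sp3

C1 has 3 σ bonds, plus one π bond: steric number 3 → sp2.
C2 is sp2: 3 σ bonds, plus one π bond, 3 electron-density regions.
C3 is sp2: 3 σ bonds, plus one π bond, 3 electron-density regions.
C4 has 3 σ bonds, plus one π bond: steric number 3 → sp2.
C5 has 4 σ bonds: steric number 4 → sp3.
C6 — 4 σ bonds. Steric number 4, so sp3.
C7: 3 σ bonds, plus one π bond; 3 regions of electron density → sp2.
C8 is sp2: 3 σ bonds, plus one π bond, 3 electron-density regions.
C9 (4 σ bonds) has steric number 4: sp3.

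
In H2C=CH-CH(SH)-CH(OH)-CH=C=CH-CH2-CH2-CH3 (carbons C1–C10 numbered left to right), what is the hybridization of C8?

sp3

C8: 4 σ bonds — 4 electron domains, sp3.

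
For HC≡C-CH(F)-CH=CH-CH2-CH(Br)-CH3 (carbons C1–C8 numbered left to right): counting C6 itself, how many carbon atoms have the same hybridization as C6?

4

C6 is sp3 (only σ bonds).
C1: sp
C2: sp
C3: sp3 ✓
C4: sp2
C5: sp2
C6: sp3 ✓
C7: sp3 ✓
C8: sp3 ✓
4 carbons are sp3.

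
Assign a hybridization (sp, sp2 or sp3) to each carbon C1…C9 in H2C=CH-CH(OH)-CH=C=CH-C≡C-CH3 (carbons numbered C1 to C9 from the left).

C1 is sp2: 3 σ bonds, plus one π bond, 3 electron-density regions.
C2 is sp2: 3 σ bonds, plus one π bond, 3 electron-density regions.
C3: 4 σ bonds; 4 regions of electron density → sp3.
C4 has 3 σ bonds, plus one π bond: steric number 3 → sp2.
C5: 2 σ bonds, plus two π bonds; 2 regions of electron density → sp.
C6 is sp2: 3 σ bonds, plus one π bond, 3 electron-density regions.
C7 is sp: 2 σ bonds, plus two π bonds, 2 electron-density regions.
C8 carries 2 σ bonds, plus two π bonds, giving a steric number of 2, so it is sp.
C9: 4 σ bonds — 4 electron domains, sp3.

C1 sp2, C2 sp2, C3 sp3, C4 sp2, C5 sp, C6 sp2, C7 sp, C8 sp, C9 sp3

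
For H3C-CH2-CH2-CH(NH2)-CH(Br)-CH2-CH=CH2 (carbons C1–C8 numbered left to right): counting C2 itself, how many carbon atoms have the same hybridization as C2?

6

C2 is sp3 (only σ bonds).
C1: sp3 ✓
C2: sp3 ✓
C3: sp3 ✓
C4: sp3 ✓
C5: sp3 ✓
C6: sp3 ✓
C7: sp2
C8: sp2
6 carbons are sp3.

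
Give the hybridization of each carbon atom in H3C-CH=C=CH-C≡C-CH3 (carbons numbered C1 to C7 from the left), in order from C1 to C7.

C1 sp3, C2 sp2, C3 sp, C4 sp2, C5 sp, C6 sp, C7 sp3

C1 has 4 σ bonds: steric number 4 → sp3.
C2 is sp2: 3 σ bonds, plus one π bond, 3 electron-density regions.
C3 — 2 σ bonds, plus two π bonds. Steric number 2, so sp.
C4 carries 3 σ bonds, plus one π bond, giving a steric number of 3, so it is sp2.
C5 — 2 σ bonds, plus two π bonds. Steric number 2, so sp.
C6 (2 σ bonds, plus two π bonds) has steric number 2: sp.
C7: 4 σ bonds — 4 electron domains, sp3.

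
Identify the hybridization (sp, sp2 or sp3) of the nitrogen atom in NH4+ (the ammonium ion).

Four σ bonds, no lone pair → sp3, tetrahedral.

sp³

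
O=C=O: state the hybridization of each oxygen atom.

sp²

One σ bond + two lone pairs = steric number 3 → sp2.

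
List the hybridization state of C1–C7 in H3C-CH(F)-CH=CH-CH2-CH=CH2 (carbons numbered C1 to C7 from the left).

C1 sp3, C2 sp3, C3 sp2, C4 sp2, C5 sp3, C6 sp2, C7 sp2

C1: 4 σ bonds; 4 regions of electron density → sp3.
C2: 4 σ bonds; 4 regions of electron density → sp3.
C3 carries 3 σ bonds, plus one π bond, giving a steric number of 3, so it is sp2.
C4 carries 3 σ bonds, plus one π bond, giving a steric number of 3, so it is sp2.
C5: 4 σ bonds — 4 electron domains, sp3.
C6 — 3 σ bonds, plus one π bond. Steric number 3, so sp2.
C7: 3 σ bonds, plus one π bond; 3 regions of electron density → sp2.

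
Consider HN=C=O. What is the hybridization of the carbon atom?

sp

The carbon atom (2 σ bonds, plus two π bonds) has steric number 2: sp.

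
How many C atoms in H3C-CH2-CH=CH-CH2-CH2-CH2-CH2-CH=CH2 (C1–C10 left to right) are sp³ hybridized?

C1: sp3 ✓
C2: sp3 ✓
C3: sp2
C4: sp2
C5: sp3 ✓
C6: sp3 ✓
C7: sp3 ✓
C8: sp3 ✓
C9: sp2
C10: sp2
C1, C2, C5, C6, C7, C8 → 6 sp3 carbons.

6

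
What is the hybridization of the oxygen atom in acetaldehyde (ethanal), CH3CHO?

The oxygen atom — 1 σ bond and 2 lone pairs, plus one π bond. Steric number 3, so sp2.

sp²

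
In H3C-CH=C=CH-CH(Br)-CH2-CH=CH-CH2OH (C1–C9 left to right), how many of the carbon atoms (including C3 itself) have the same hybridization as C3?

1

C3 is sp (two π bonds).
C1: sp3
C2: sp2
C3: sp ✓
C4: sp2
C5: sp3
C6: sp3
C7: sp2
C8: sp2
C9: sp3
1 carbon is sp.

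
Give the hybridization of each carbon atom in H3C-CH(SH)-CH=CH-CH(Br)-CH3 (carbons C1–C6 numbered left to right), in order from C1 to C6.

C1 has 4 σ bonds: steric number 4 → sp3.
C2: 4 σ bonds — 4 electron domains, sp3.
C3: 3 σ bonds, plus one π bond; 3 regions of electron density → sp2.
C4 carries 3 σ bonds, plus one π bond, giving a steric number of 3, so it is sp2.
C5 carries 4 σ bonds, giving a steric number of 4, so it is sp3.
C6 carries 4 σ bonds, giving a steric number of 4, so it is sp3.

C1 sp3, C2 sp3, C3 sp2, C4 sp2, C5 sp3, C6 sp3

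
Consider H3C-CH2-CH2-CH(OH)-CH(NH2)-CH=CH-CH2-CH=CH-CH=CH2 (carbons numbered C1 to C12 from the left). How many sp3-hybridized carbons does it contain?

C1: sp3 ✓
C2: sp3 ✓
C3: sp3 ✓
C4: sp3 ✓
C5: sp3 ✓
C6: sp2
C7: sp2
C8: sp3 ✓
C9: sp2
C10: sp2
C11: sp2
C12: sp2
C1, C2, C3, C4, C5, C8 → 6 sp3 carbons.

6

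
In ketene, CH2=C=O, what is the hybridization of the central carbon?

The central carbon — 2 σ bonds, plus two π bonds. Steric number 2, so sp.

sp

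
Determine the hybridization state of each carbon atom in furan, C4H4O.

Each carbon atom — 3 σ bonds, plus one π bond. Steric number 3, so sp2.

sp^2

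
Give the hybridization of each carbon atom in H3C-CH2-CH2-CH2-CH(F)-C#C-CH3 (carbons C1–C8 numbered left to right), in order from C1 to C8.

C1 carries 4 σ bonds, giving a steric number of 4, so it is sp3.
C2 is sp3: 4 σ bonds, 4 electron-density regions.
C3 carries 4 σ bonds, giving a steric number of 4, so it is sp3.
C4: 4 σ bonds; 4 regions of electron density → sp3.
C5: 4 σ bonds; 4 regions of electron density → sp3.
C6 has 2 σ bonds, plus two π bonds: steric number 2 → sp.
C7: 2 σ bonds, plus two π bonds — 2 electron domains, sp.
C8 has 4 σ bonds: steric number 4 → sp3.

C1 sp3, C2 sp3, C3 sp3, C4 sp3, C5 sp3, C6 sp, C7 sp, C8 sp3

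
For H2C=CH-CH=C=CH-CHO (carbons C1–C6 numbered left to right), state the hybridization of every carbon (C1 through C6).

C1 carries 3 σ bonds, plus one π bond, giving a steric number of 3, so it is sp2.
C2 has 3 σ bonds, plus one π bond: steric number 3 → sp2.
C3 is sp2: 3 σ bonds, plus one π bond, 3 electron-density regions.
C4 (2 σ bonds, plus two π bonds) has steric number 2: sp.
C5 has 3 σ bonds, plus one π bond: steric number 3 → sp2.
C6 (3 σ bonds, plus one π bond) has steric number 3: sp2.

C1 sp2, C2 sp2, C3 sp2, C4 sp, C5 sp2, C6 sp2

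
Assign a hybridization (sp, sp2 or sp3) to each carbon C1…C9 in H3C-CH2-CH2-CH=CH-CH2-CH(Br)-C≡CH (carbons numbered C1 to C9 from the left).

C1 carries 4 σ bonds, giving a steric number of 4, so it is sp3.
C2 carries 4 σ bonds, giving a steric number of 4, so it is sp3.
C3: 4 σ bonds; 4 regions of electron density → sp3.
C4 has 3 σ bonds, plus one π bond: steric number 3 → sp2.
C5 — 3 σ bonds, plus one π bond. Steric number 3, so sp2.
C6 has 4 σ bonds: steric number 4 → sp3.
C7 is sp3: 4 σ bonds, 4 electron-density regions.
C8 is sp: 2 σ bonds, plus two π bonds, 2 electron-density regions.
C9: 2 σ bonds, plus two π bonds; 2 regions of electron density → sp.

C1 sp3, C2 sp3, C3 sp3, C4 sp2, C5 sp2, C6 sp3, C7 sp3, C8 sp, C9 sp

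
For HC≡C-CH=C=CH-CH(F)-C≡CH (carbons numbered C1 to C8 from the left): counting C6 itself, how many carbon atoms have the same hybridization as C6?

1

C6 is sp3 (only σ bonds).
C1: sp
C2: sp
C3: sp2
C4: sp
C5: sp2
C6: sp3 ✓
C7: sp
C8: sp
1 carbon is sp3.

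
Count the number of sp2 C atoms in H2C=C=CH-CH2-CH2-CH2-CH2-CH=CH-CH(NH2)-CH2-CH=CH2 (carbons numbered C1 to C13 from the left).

6

C1: sp2 ✓
C2: sp
C3: sp2 ✓
C4: sp3
C5: sp3
C6: sp3
C7: sp3
C8: sp2 ✓
C9: sp2 ✓
C10: sp3
C11: sp3
C12: sp2 ✓
C13: sp2 ✓
C1, C3, C8, C9, C12, C13 → 6 sp2 carbons.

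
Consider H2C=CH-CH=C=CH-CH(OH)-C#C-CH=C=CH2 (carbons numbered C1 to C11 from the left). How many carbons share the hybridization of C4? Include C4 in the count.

4

C4 is sp (two π bonds).
C1: sp2
C2: sp2
C3: sp2
C4: sp ✓
C5: sp2
C6: sp3
C7: sp ✓
C8: sp ✓
C9: sp2
C10: sp ✓
C11: sp2
4 carbons are sp.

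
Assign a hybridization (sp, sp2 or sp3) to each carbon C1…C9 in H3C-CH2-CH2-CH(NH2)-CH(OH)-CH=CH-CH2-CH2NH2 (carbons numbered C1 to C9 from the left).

C1 (4 σ bonds) has steric number 4: sp3.
C2 (4 σ bonds) has steric number 4: sp3.
C3 is sp3: 4 σ bonds, 4 electron-density regions.
C4 (4 σ bonds) has steric number 4: sp3.
C5: 4 σ bonds — 4 electron domains, sp3.
C6: 3 σ bonds, plus one π bond — 3 electron domains, sp2.
C7 has 3 σ bonds, plus one π bond: steric number 3 → sp2.
C8 (4 σ bonds) has steric number 4: sp3.
C9 has 4 σ bonds: steric number 4 → sp3.

C1 sp3, C2 sp3, C3 sp3, C4 sp3, C5 sp3, C6 sp2, C7 sp2, C8 sp3, C9 sp3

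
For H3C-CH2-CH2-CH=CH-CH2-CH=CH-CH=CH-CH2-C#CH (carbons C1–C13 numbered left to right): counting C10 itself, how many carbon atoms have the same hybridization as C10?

6

C10 is sp2 (one π bond).
C1: sp3
C2: sp3
C3: sp3
C4: sp2 ✓
C5: sp2 ✓
C6: sp3
C7: sp2 ✓
C8: sp2 ✓
C9: sp2 ✓
C10: sp2 ✓
C11: sp3
C12: sp
C13: sp
6 carbons are sp2.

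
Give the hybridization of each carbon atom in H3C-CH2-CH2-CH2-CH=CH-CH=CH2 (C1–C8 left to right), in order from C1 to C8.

C1 carries 4 σ bonds, giving a steric number of 4, so it is sp3.
C2: 4 σ bonds — 4 electron domains, sp3.
C3 is sp3: 4 σ bonds, 4 electron-density regions.
C4 (4 σ bonds) has steric number 4: sp3.
C5 carries 3 σ bonds, plus one π bond, giving a steric number of 3, so it is sp2.
C6 (3 σ bonds, plus one π bond) has steric number 3: sp2.
C7 — 3 σ bonds, plus one π bond. Steric number 3, so sp2.
C8: 3 σ bonds, plus one π bond — 3 electron domains, sp2.

C1 sp3, C2 sp3, C3 sp3, C4 sp3, C5 sp2, C6 sp2, C7 sp2, C8 sp2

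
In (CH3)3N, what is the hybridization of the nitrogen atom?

The nitrogen atom carries 3 σ bonds and 1 lone pair, giving a steric number of 4, so it is sp3.

sp^3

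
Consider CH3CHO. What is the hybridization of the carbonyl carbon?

The carbonyl carbon carries 3 σ bonds, plus one π bond, giving a steric number of 3, so it is sp2.

sp²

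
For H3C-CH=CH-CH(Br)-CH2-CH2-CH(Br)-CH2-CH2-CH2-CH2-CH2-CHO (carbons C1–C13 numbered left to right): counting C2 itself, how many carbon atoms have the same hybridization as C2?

3

C2 is sp2 (one π bond).
C1: sp3
C2: sp2 ✓
C3: sp2 ✓
C4: sp3
C5: sp3
C6: sp3
C7: sp3
C8: sp3
C9: sp3
C10: sp3
C11: sp3
C12: sp3
C13: sp2 ✓
3 carbons are sp2.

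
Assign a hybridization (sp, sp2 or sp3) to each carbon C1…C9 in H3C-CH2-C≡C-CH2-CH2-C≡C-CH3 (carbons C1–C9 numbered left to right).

C1 has 4 σ bonds: steric number 4 → sp3.
C2: 4 σ bonds — 4 electron domains, sp3.
C3: 2 σ bonds, plus two π bonds — 2 electron domains, sp.
C4: 2 σ bonds, plus two π bonds; 2 regions of electron density → sp.
C5 has 4 σ bonds: steric number 4 → sp3.
C6 has 4 σ bonds: steric number 4 → sp3.
C7 is sp: 2 σ bonds, plus two π bonds, 2 electron-density regions.
C8: 2 σ bonds, plus two π bonds; 2 regions of electron density → sp.
C9 is sp3: 4 σ bonds, 4 electron-density regions.

C1 sp3, C2 sp3, C3 sp, C4 sp, C5 sp3, C6 sp3, C7 sp, C8 sp, C9 sp3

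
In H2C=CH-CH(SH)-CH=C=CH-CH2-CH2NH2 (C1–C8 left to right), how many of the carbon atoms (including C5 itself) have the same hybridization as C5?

C5 is sp (two π bonds).
C1: sp2
C2: sp2
C3: sp3
C4: sp2
C5: sp ✓
C6: sp2
C7: sp3
C8: sp3
1 carbon is sp.

1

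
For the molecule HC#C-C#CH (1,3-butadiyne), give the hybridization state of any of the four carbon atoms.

sp

Every carbon is part of a C≡C triple bond: two σ regions → sp.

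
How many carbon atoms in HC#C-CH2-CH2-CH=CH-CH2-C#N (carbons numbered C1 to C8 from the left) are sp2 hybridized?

2

C1: sp
C2: sp
C3: sp3
C4: sp3
C5: sp2 ✓
C6: sp2 ✓
C7: sp3
C8: sp
C5, C6 → 2 sp2 carbons.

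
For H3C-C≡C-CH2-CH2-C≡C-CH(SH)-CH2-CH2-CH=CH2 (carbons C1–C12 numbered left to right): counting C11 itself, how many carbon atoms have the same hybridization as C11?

2

C11 is sp2 (one π bond).
C1: sp3
C2: sp
C3: sp
C4: sp3
C5: sp3
C6: sp
C7: sp
C8: sp3
C9: sp3
C10: sp3
C11: sp2 ✓
C12: sp2 ✓
2 carbons are sp2.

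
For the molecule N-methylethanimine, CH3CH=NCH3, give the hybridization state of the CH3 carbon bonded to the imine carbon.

sp³

The CH3 carbon bonded to the imine carbon: 4 σ bonds; 4 regions of electron density → sp3.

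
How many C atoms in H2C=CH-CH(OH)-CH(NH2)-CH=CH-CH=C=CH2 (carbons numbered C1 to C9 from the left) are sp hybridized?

1

C1: sp2
C2: sp2
C3: sp3
C4: sp3
C5: sp2
C6: sp2
C7: sp2
C8: sp ✓
C9: sp2
C8 → 1 sp carbon.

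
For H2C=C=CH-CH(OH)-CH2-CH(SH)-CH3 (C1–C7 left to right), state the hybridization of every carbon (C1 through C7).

C1 (3 σ bonds, plus one π bond) has steric number 3: sp2.
C2 is sp: 2 σ bonds, plus two π bonds, 2 electron-density regions.
C3 — 3 σ bonds, plus one π bond. Steric number 3, so sp2.
C4 carries 4 σ bonds, giving a steric number of 4, so it is sp3.
C5: 4 σ bonds; 4 regions of electron density → sp3.
C6 (4 σ bonds) has steric number 4: sp3.
C7 — 4 σ bonds. Steric number 4, so sp3.

C1 sp2, C2 sp, C3 sp2, C4 sp3, C5 sp3, C6 sp3, C7 sp3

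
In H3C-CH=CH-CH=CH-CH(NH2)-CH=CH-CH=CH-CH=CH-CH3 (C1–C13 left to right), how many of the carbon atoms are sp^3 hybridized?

C1: sp3 ✓
C2: sp2
C3: sp2
C4: sp2
C5: sp2
C6: sp3 ✓
C7: sp2
C8: sp2
C9: sp2
C10: sp2
C11: sp2
C12: sp2
C13: sp3 ✓
C1, C6, C13 → 3 sp3 carbons.

3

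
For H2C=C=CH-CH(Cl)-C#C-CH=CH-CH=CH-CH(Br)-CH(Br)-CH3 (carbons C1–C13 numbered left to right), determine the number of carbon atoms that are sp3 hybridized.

C1: sp2
C2: sp
C3: sp2
C4: sp3 ✓
C5: sp
C6: sp
C7: sp2
C8: sp2
C9: sp2
C10: sp2
C11: sp3 ✓
C12: sp3 ✓
C13: sp3 ✓
C4, C11, C12, C13 → 4 sp3 carbons.

4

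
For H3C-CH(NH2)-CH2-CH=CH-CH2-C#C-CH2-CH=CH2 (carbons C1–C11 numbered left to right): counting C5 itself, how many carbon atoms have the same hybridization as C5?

4

C5 is sp2 (one π bond).
C1: sp3
C2: sp3
C3: sp3
C4: sp2 ✓
C5: sp2 ✓
C6: sp3
C7: sp
C8: sp
C9: sp3
C10: sp2 ✓
C11: sp2 ✓
4 carbons are sp2.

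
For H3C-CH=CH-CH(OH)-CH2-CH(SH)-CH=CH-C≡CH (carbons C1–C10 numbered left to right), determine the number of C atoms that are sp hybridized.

C1: sp3
C2: sp2
C3: sp2
C4: sp3
C5: sp3
C6: sp3
C7: sp2
C8: sp2
C9: sp ✓
C10: sp ✓
C9, C10 → 2 sp carbons.

2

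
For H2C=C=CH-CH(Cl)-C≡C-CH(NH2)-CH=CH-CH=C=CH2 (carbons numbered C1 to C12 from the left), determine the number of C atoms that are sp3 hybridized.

2

C1: sp2
C2: sp
C3: sp2
C4: sp3 ✓
C5: sp
C6: sp
C7: sp3 ✓
C8: sp2
C9: sp2
C10: sp2
C11: sp
C12: sp2
C4, C7 → 2 sp3 carbons.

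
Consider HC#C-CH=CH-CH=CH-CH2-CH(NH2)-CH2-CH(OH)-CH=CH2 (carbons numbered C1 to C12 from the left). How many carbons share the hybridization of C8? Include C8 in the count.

C8 is sp3 (only σ bonds).
C1: sp
C2: sp
C3: sp2
C4: sp2
C5: sp2
C6: sp2
C7: sp3 ✓
C8: sp3 ✓
C9: sp3 ✓
C10: sp3 ✓
C11: sp2
C12: sp2
4 carbons are sp3.

4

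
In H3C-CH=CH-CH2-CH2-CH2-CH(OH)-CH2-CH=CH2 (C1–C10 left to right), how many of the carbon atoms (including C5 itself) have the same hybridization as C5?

C5 is sp3 (only σ bonds).
C1: sp3 ✓
C2: sp2
C3: sp2
C4: sp3 ✓
C5: sp3 ✓
C6: sp3 ✓
C7: sp3 ✓
C8: sp3 ✓
C9: sp2
C10: sp2
6 carbons are sp3.

6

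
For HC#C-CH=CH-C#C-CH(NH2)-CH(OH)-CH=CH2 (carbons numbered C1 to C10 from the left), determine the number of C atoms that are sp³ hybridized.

2

C1: sp
C2: sp
C3: sp2
C4: sp2
C5: sp
C6: sp
C7: sp3 ✓
C8: sp3 ✓
C9: sp2
C10: sp2
C7, C8 → 2 sp3 carbons.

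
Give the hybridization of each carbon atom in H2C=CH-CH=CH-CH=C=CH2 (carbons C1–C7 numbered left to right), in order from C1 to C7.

C1 (3 σ bonds, plus one π bond) has steric number 3: sp2.
C2: 3 σ bonds, plus one π bond; 3 regions of electron density → sp2.
C3: 3 σ bonds, plus one π bond; 3 regions of electron density → sp2.
C4 is sp2: 3 σ bonds, plus one π bond, 3 electron-density regions.
C5 has 3 σ bonds, plus one π bond: steric number 3 → sp2.
C6 (2 σ bonds, plus two π bonds) has steric number 2: sp.
C7 carries 3 σ bonds, plus one π bond, giving a steric number of 3, so it is sp2.

C1 sp2, C2 sp2, C3 sp2, C4 sp2, C5 sp2, C6 sp, C7 sp2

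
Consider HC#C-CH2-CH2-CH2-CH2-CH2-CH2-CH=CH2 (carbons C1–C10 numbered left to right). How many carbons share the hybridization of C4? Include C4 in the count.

C4 is sp3 (only σ bonds).
C1: sp
C2: sp
C3: sp3 ✓
C4: sp3 ✓
C5: sp3 ✓
C6: sp3 ✓
C7: sp3 ✓
C8: sp3 ✓
C9: sp2
C10: sp2
6 carbons are sp3.

6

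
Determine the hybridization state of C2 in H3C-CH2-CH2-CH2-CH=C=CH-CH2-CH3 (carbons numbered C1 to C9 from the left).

C2 has 4 σ bonds: steric number 4 → sp3.

sp^3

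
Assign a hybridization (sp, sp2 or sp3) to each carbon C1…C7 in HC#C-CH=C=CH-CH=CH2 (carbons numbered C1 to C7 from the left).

C1 sp, C2 sp, C3 sp2, C4 sp, C5 sp2, C6 sp2, C7 sp2

C1 carries 2 σ bonds, plus two π bonds, giving a steric number of 2, so it is sp.
C2 carries 2 σ bonds, plus two π bonds, giving a steric number of 2, so it is sp.
C3 is sp2: 3 σ bonds, plus one π bond, 3 electron-density regions.
C4 carries 2 σ bonds, plus two π bonds, giving a steric number of 2, so it is sp.
C5: 3 σ bonds, plus one π bond — 3 electron domains, sp2.
C6 carries 3 σ bonds, plus one π bond, giving a steric number of 3, so it is sp2.
C7 is sp2: 3 σ bonds, plus one π bond, 3 electron-density regions.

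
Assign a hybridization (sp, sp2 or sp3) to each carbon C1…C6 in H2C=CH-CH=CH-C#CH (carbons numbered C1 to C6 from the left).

C1 sp2, C2 sp2, C3 sp2, C4 sp2, C5 sp, C6 sp

C1 has 3 σ bonds, plus one π bond: steric number 3 → sp2.
C2: 3 σ bonds, plus one π bond; 3 regions of electron density → sp2.
C3 — 3 σ bonds, plus one π bond. Steric number 3, so sp2.
C4 (3 σ bonds, plus one π bond) has steric number 3: sp2.
C5: 2 σ bonds, plus two π bonds — 2 electron domains, sp.
C6 is sp: 2 σ bonds, plus two π bonds, 2 electron-density regions.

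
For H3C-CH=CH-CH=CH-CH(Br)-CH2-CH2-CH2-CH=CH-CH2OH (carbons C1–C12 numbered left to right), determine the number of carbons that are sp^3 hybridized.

C1: sp3 ✓
C2: sp2
C3: sp2
C4: sp2
C5: sp2
C6: sp3 ✓
C7: sp3 ✓
C8: sp3 ✓
C9: sp3 ✓
C10: sp2
C11: sp2
C12: sp3 ✓
C1, C6, C7, C8, C9, C12 → 6 sp3 carbons.

6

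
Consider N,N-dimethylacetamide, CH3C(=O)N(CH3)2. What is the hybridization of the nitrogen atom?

sp^2

Amide resonance: N lone pair conjugated with C=O → sp2.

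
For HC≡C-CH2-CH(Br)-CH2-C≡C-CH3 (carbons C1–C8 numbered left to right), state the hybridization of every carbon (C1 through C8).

C1 sp, C2 sp, C3 sp3, C4 sp3, C5 sp3, C6 sp, C7 sp, C8 sp3

C1 is sp: 2 σ bonds, plus two π bonds, 2 electron-density regions.
C2 is sp: 2 σ bonds, plus two π bonds, 2 electron-density regions.
C3 — 4 σ bonds. Steric number 4, so sp3.
C4 carries 4 σ bonds, giving a steric number of 4, so it is sp3.
C5: 4 σ bonds; 4 regions of electron density → sp3.
C6: 2 σ bonds, plus two π bonds — 2 electron domains, sp.
C7 — 2 σ bonds, plus two π bonds. Steric number 2, so sp.
C8: 4 σ bonds — 4 electron domains, sp3.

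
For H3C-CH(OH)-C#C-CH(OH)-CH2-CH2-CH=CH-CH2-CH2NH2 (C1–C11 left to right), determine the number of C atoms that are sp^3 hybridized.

C1: sp3 ✓
C2: sp3 ✓
C3: sp
C4: sp
C5: sp3 ✓
C6: sp3 ✓
C7: sp3 ✓
C8: sp2
C9: sp2
C10: sp3 ✓
C11: sp3 ✓
C1, C2, C5, C6, C7, C10, C11 → 7 sp3 carbons.

7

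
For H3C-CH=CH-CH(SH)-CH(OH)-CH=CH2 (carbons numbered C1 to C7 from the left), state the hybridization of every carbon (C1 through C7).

C1: 4 σ bonds — 4 electron domains, sp3.
C2 is sp2: 3 σ bonds, plus one π bond, 3 electron-density regions.
C3 has 3 σ bonds, plus one π bond: steric number 3 → sp2.
C4: 4 σ bonds; 4 regions of electron density → sp3.
C5 (4 σ bonds) has steric number 4: sp3.
C6 is sp2: 3 σ bonds, plus one π bond, 3 electron-density regions.
C7: 3 σ bonds, plus one π bond; 3 regions of electron density → sp2.

C1 sp3, C2 sp2, C3 sp2, C4 sp3, C5 sp3, C6 sp2, C7 sp2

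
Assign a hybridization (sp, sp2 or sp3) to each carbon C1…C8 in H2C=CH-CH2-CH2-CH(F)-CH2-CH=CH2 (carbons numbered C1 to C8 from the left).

C1 sp2, C2 sp2, C3 sp3, C4 sp3, C5 sp3, C6 sp3, C7 sp2, C8 sp2

C1 is sp2: 3 σ bonds, plus one π bond, 3 electron-density regions.
C2: 3 σ bonds, plus one π bond — 3 electron domains, sp2.
C3 has 4 σ bonds: steric number 4 → sp3.
C4: 4 σ bonds; 4 regions of electron density → sp3.
C5: 4 σ bonds; 4 regions of electron density → sp3.
C6 — 4 σ bonds. Steric number 4, so sp3.
C7 (3 σ bonds, plus one π bond) has steric number 3: sp2.
C8 — 3 σ bonds, plus one π bond. Steric number 3, so sp2.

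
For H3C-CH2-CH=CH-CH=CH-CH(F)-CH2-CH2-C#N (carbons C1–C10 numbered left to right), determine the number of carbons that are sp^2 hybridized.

4

C1: sp3
C2: sp3
C3: sp2 ✓
C4: sp2 ✓
C5: sp2 ✓
C6: sp2 ✓
C7: sp3
C8: sp3
C9: sp3
C10: sp
C3, C4, C5, C6 → 4 sp2 carbons.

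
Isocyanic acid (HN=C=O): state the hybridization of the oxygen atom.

sp2

The oxygen atom (1 σ bond and 2 lone pairs, plus one π bond) has steric number 3: sp2.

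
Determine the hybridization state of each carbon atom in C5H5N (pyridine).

Each carbon atom: 3 σ bonds, plus one π bond; 3 regions of electron density → sp2.

sp^2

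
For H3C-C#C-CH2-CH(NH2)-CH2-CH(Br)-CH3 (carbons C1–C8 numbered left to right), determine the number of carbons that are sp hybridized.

2

C1: sp3
C2: sp ✓
C3: sp ✓
C4: sp3
C5: sp3
C6: sp3
C7: sp3
C8: sp3
C2, C3 → 2 sp carbons.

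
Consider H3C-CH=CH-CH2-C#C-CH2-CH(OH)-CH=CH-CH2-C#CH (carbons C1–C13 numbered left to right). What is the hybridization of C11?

sp³

C11 (4 σ bonds) has steric number 4: sp3.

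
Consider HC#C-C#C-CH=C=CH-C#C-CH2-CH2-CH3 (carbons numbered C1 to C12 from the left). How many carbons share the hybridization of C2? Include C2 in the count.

7

C2 is sp (two π bonds).
C1: sp ✓
C2: sp ✓
C3: sp ✓
C4: sp ✓
C5: sp2
C6: sp ✓
C7: sp2
C8: sp ✓
C9: sp ✓
C10: sp3
C11: sp3
C12: sp3
7 carbons are sp.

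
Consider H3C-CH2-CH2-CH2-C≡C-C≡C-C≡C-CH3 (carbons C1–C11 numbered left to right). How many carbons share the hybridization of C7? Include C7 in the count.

6

C7 is sp (two π bonds).
C1: sp3
C2: sp3
C3: sp3
C4: sp3
C5: sp ✓
C6: sp ✓
C7: sp ✓
C8: sp ✓
C9: sp ✓
C10: sp ✓
C11: sp3
6 carbons are sp.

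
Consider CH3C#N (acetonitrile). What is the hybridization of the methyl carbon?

sp3

The methyl carbon — 4 σ bonds. Steric number 4, so sp3.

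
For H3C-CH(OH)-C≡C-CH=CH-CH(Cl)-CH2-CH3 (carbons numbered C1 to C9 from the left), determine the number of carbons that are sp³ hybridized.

C1: sp3 ✓
C2: sp3 ✓
C3: sp
C4: sp
C5: sp2
C6: sp2
C7: sp3 ✓
C8: sp3 ✓
C9: sp3 ✓
C1, C2, C7, C8, C9 → 5 sp3 carbons.

5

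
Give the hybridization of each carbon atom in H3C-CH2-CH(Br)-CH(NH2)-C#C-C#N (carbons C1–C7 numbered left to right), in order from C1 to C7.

C1 is sp3: 4 σ bonds, 4 electron-density regions.
C2: 4 σ bonds; 4 regions of electron density → sp3.
C3 (4 σ bonds) has steric number 4: sp3.
C4 is sp3: 4 σ bonds, 4 electron-density regions.
C5 has 2 σ bonds, plus two π bonds: steric number 2 → sp.
C6: 2 σ bonds, plus two π bonds — 2 electron domains, sp.
C7 is sp: 2 σ bonds, plus two π bonds, 2 electron-density regions.

C1 sp3, C2 sp3, C3 sp3, C4 sp3, C5 sp, C6 sp, C7 sp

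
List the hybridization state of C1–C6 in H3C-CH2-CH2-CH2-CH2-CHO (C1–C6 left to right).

C1 has 4 σ bonds: steric number 4 → sp3.
C2 is sp3: 4 σ bonds, 4 electron-density regions.
C3 is sp3: 4 σ bonds, 4 electron-density regions.
C4 (4 σ bonds) has steric number 4: sp3.
C5 (4 σ bonds) has steric number 4: sp3.
C6 — 3 σ bonds, plus one π bond. Steric number 3, so sp2.

C1 sp3, C2 sp3, C3 sp3, C4 sp3, C5 sp3, C6 sp2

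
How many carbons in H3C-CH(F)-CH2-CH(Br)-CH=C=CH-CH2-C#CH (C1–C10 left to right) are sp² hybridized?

C1: sp3
C2: sp3
C3: sp3
C4: sp3
C5: sp2 ✓
C6: sp
C7: sp2 ✓
C8: sp3
C9: sp
C10: sp
C5, C7 → 2 sp2 carbons.

2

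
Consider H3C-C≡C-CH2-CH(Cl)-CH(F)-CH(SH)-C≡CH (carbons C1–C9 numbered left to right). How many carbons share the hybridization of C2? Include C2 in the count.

C2 is sp (two π bonds).
C1: sp3
C2: sp ✓
C3: sp ✓
C4: sp3
C5: sp3
C6: sp3
C7: sp3
C8: sp ✓
C9: sp ✓
4 carbons are sp.

4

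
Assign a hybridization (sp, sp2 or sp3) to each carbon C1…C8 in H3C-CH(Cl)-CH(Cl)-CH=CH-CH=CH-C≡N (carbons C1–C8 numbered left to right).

C1 sp3, C2 sp3, C3 sp3, C4 sp2, C5 sp2, C6 sp2, C7 sp2, C8 sp

C1 carries 4 σ bonds, giving a steric number of 4, so it is sp3.
C2 (4 σ bonds) has steric number 4: sp3.
C3: 4 σ bonds — 4 electron domains, sp3.
C4 carries 3 σ bonds, plus one π bond, giving a steric number of 3, so it is sp2.
C5 is sp2: 3 σ bonds, plus one π bond, 3 electron-density regions.
C6 has 3 σ bonds, plus one π bond: steric number 3 → sp2.
C7: 3 σ bonds, plus one π bond — 3 electron domains, sp2.
C8 has 2 σ bonds, plus two π bonds: steric number 2 → sp.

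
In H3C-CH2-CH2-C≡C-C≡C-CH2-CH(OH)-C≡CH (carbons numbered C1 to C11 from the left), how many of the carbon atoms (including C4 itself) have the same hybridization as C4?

C4 is sp (two π bonds).
C1: sp3
C2: sp3
C3: sp3
C4: sp ✓
C5: sp ✓
C6: sp ✓
C7: sp ✓
C8: sp3
C9: sp3
C10: sp ✓
C11: sp ✓
6 carbons are sp.

6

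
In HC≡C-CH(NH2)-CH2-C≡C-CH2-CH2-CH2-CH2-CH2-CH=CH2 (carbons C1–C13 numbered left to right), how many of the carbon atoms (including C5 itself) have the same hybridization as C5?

C5 is sp (two π bonds).
C1: sp ✓
C2: sp ✓
C3: sp3
C4: sp3
C5: sp ✓
C6: sp ✓
C7: sp3
C8: sp3
C9: sp3
C10: sp3
C11: sp3
C12: sp2
C13: sp2
4 carbons are sp.

4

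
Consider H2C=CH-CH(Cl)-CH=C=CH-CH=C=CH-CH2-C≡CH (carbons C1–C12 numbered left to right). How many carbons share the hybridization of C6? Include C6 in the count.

6

C6 is sp2 (one π bond).
C1: sp2 ✓
C2: sp2 ✓
C3: sp3
C4: sp2 ✓
C5: sp
C6: sp2 ✓
C7: sp2 ✓
C8: sp
C9: sp2 ✓
C10: sp3
C11: sp
C12: sp
6 carbons are sp2.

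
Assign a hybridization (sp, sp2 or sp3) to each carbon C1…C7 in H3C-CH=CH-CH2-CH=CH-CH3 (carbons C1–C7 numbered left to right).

C1 sp3, C2 sp2, C3 sp2, C4 sp3, C5 sp2, C6 sp2, C7 sp3

C1 (4 σ bonds) has steric number 4: sp3.
C2 carries 3 σ bonds, plus one π bond, giving a steric number of 3, so it is sp2.
C3 — 3 σ bonds, plus one π bond. Steric number 3, so sp2.
C4 has 4 σ bonds: steric number 4 → sp3.
C5 is sp2: 3 σ bonds, plus one π bond, 3 electron-density regions.
C6 carries 3 σ bonds, plus one π bond, giving a steric number of 3, so it is sp2.
C7 has 4 σ bonds: steric number 4 → sp3.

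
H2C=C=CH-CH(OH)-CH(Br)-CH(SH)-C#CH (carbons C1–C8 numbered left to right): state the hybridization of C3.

C3 is sp2: 3 σ bonds, plus one π bond, 3 electron-density regions.

sp²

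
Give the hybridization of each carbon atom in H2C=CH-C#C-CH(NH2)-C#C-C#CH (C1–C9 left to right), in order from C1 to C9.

C1 sp2, C2 sp2, C3 sp, C4 sp, C5 sp3, C6 sp, C7 sp, C8 sp, C9 sp

C1 — 3 σ bonds, plus one π bond. Steric number 3, so sp2.
C2: 3 σ bonds, plus one π bond — 3 electron domains, sp2.
C3: 2 σ bonds, plus two π bonds; 2 regions of electron density → sp.
C4 — 2 σ bonds, plus two π bonds. Steric number 2, so sp.
C5 — 4 σ bonds. Steric number 4, so sp3.
C6: 2 σ bonds, plus two π bonds — 2 electron domains, sp.
C7 (2 σ bonds, plus two π bonds) has steric number 2: sp.
C8 — 2 σ bonds, plus two π bonds. Steric number 2, so sp.
C9: 2 σ bonds, plus two π bonds — 2 electron domains, sp.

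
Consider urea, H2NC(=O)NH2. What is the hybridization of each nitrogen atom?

sp2

Both N lone pairs are conjugated with the C=O; planar sp2.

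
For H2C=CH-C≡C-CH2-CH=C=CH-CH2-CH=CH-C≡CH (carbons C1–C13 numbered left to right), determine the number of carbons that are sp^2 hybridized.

6

C1: sp2 ✓
C2: sp2 ✓
C3: sp
C4: sp
C5: sp3
C6: sp2 ✓
C7: sp
C8: sp2 ✓
C9: sp3
C10: sp2 ✓
C11: sp2 ✓
C12: sp
C13: sp
C1, C2, C6, C8, C10, C11 → 6 sp2 carbons.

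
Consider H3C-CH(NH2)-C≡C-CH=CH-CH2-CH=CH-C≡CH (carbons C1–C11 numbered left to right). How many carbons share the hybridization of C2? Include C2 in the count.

C2 is sp3 (only σ bonds).
C1: sp3 ✓
C2: sp3 ✓
C3: sp
C4: sp
C5: sp2
C6: sp2
C7: sp3 ✓
C8: sp2
C9: sp2
C10: sp
C11: sp
3 carbons are sp3.

3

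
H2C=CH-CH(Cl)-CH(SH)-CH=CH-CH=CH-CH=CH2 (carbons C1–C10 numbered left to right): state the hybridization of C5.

C5 is sp2: 3 σ bonds, plus one π bond, 3 electron-density regions.

sp2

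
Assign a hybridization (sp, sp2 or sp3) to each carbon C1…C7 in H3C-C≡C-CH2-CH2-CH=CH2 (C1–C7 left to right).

C1 has 4 σ bonds: steric number 4 → sp3.
C2: 2 σ bonds, plus two π bonds; 2 regions of electron density → sp.
C3 is sp: 2 σ bonds, plus two π bonds, 2 electron-density regions.
C4 carries 4 σ bonds, giving a steric number of 4, so it is sp3.
C5 — 4 σ bonds. Steric number 4, so sp3.
C6 is sp2: 3 σ bonds, plus one π bond, 3 electron-density regions.
C7: 3 σ bonds, plus one π bond; 3 regions of electron density → sp2.

C1 sp3, C2 sp, C3 sp, C4 sp3, C5 sp3, C6 sp2, C7 sp2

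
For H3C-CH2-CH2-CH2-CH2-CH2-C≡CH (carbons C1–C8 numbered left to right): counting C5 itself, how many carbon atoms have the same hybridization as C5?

6

C5 is sp3 (only σ bonds).
C1: sp3 ✓
C2: sp3 ✓
C3: sp3 ✓
C4: sp3 ✓
C5: sp3 ✓
C6: sp3 ✓
C7: sp
C8: sp
6 carbons are sp3.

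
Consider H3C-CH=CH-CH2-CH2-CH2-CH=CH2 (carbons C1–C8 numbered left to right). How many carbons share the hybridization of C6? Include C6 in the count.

4

C6 is sp3 (only σ bonds).
C1: sp3 ✓
C2: sp2
C3: sp2
C4: sp3 ✓
C5: sp3 ✓
C6: sp3 ✓
C7: sp2
C8: sp2
4 carbons are sp3.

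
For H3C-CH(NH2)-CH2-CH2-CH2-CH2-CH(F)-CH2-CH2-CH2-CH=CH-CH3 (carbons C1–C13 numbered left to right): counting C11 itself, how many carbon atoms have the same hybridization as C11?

2

C11 is sp2 (one π bond).
C1: sp3
C2: sp3
C3: sp3
C4: sp3
C5: sp3
C6: sp3
C7: sp3
C8: sp3
C9: sp3
C10: sp3
C11: sp2 ✓
C12: sp2 ✓
C13: sp3
2 carbons are sp2.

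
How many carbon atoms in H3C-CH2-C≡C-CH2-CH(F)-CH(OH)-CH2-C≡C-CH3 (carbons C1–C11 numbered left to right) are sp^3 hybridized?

C1: sp3 ✓
C2: sp3 ✓
C3: sp
C4: sp
C5: sp3 ✓
C6: sp3 ✓
C7: sp3 ✓
C8: sp3 ✓
C9: sp
C10: sp
C11: sp3 ✓
C1, C2, C5, C6, C7, C8, C11 → 7 sp3 carbons.

7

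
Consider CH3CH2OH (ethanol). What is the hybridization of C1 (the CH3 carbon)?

C1 (the CH3 carbon) — 4 σ bonds. Steric number 4, so sp3.

sp^3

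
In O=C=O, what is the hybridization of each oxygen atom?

sp²

One σ bond + two lone pairs = steric number 3 → sp2.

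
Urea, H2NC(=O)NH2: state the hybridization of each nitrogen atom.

sp²

Both N lone pairs are conjugated with the C=O; planar sp2.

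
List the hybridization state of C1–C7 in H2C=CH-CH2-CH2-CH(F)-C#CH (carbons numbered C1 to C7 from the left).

C1 — 3 σ bonds, plus one π bond. Steric number 3, so sp2.
C2: 3 σ bonds, plus one π bond — 3 electron domains, sp2.
C3 is sp3: 4 σ bonds, 4 electron-density regions.
C4: 4 σ bonds — 4 electron domains, sp3.
C5 (4 σ bonds) has steric number 4: sp3.
C6 (2 σ bonds, plus two π bonds) has steric number 2: sp.
C7 — 2 σ bonds, plus two π bonds. Steric number 2, so sp.

C1 sp2, C2 sp2, C3 sp3, C4 sp3, C5 sp3, C6 sp, C7 sp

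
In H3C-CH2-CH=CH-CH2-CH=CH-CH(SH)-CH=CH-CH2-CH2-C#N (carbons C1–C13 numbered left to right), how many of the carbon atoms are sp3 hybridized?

6

C1: sp3 ✓
C2: sp3 ✓
C3: sp2
C4: sp2
C5: sp3 ✓
C6: sp2
C7: sp2
C8: sp3 ✓
C9: sp2
C10: sp2
C11: sp3 ✓
C12: sp3 ✓
C13: sp
C1, C2, C5, C8, C11, C12 → 6 sp3 carbons.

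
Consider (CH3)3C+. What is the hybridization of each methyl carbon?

sp³

Each methyl carbon — 4 σ bonds. Steric number 4, so sp3.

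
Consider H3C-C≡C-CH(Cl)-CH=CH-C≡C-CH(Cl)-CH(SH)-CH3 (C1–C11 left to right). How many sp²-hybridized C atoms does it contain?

2

C1: sp3
C2: sp
C3: sp
C4: sp3
C5: sp2 ✓
C6: sp2 ✓
C7: sp
C8: sp
C9: sp3
C10: sp3
C11: sp3
C5, C6 → 2 sp2 carbons.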